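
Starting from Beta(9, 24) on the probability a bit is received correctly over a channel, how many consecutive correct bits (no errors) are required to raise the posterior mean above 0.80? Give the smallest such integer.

After k correct bits and 0 errors the posterior is Beta(9+k, 24), with mean (9+k)/(9+24+k).
Set (9+k)/(33+k) > 0.80 and solve: k > (0.80·33 − 9)/(1 − 0.80) = 87.000.
The smallest integer exceeding 87.000 is 88, and checking k=88: (97)/(121) = 0.8017 > 0.80.

k = 88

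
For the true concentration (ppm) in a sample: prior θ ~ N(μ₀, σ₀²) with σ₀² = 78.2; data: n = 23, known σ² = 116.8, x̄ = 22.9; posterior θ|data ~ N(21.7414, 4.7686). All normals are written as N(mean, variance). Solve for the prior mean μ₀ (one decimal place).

The posterior mean is a precision-weighted average: μ_n = (τ₀μ₀ + τ_data·x̄)/(τ₀+τ_data), with τ₀=1/σ₀² and τ_data=n/σ².
Here τ₀ = 1/78.2 = 0.012788 and τ_data = 23/116.8 = 0.196918, so τ_n = 0.209706.
Rearranging for μ₀: μ₀ = (μ_n·τ_n − τ_data·x̄)/τ₀ = (21.7414·0.209706 − 0.196918·22.9) / 0.012788 = 0.049880/0.012788 ≈ 3.9.

μ₀ = 3.9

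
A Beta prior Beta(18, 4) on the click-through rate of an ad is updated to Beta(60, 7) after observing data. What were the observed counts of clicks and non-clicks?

A Beta(a, b) prior with s successes and f failures in binomial data gives a Beta(a+s, b+f) posterior.
So s = 60 − 18 = 42 and f = 7 − 4 = 3.

42 clicks and 3 non-clicks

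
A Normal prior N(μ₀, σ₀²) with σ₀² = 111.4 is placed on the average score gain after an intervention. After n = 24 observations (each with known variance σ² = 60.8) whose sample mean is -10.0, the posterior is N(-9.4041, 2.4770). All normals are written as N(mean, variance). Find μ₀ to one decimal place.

μ₀ = 16.8

The posterior mean is a precision-weighted average: μ_n = (τ₀μ₀ + τ_data·x̄)/(τ₀+τ_data), with τ₀=1/σ₀² and τ_data=n/σ².
Here τ₀ = 1/111.4 = 0.008977 and τ_data = 24/60.8 = 0.394737, so τ_n = 0.403714.
Rearranging for μ₀: μ₀ = (μ_n·τ_n − τ_data·x̄)/τ₀ = (-9.4041·0.403714 − 0.394737·-10.0) / 0.008977 = 0.150803/0.008977 ≈ 16.8.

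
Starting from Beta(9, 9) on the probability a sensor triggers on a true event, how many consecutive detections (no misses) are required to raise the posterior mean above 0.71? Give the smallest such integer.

k = 14

After k detections and 0 misses the posterior is Beta(9+k, 9), with mean (9+k)/(9+9+k).
Set (9+k)/(18+k) > 0.71 and solve: k > (0.71·18 − 9)/(1 − 0.71) = 13.034.
The smallest integer exceeding 13.034 is 14.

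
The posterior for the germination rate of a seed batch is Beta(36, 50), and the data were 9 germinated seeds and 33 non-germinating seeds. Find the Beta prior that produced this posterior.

Beta is conjugate to the binomial likelihood: posterior = Beta(α+s, β+f).
Subtract the data counts: 36−9=27, 50−33=17.

Beta(27, 17)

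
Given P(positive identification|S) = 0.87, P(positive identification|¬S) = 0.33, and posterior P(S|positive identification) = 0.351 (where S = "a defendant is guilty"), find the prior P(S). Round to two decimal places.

P(S) = 0.17

In odds form, posterior odds = prior odds × likelihood ratio, so prior odds = posterior odds ÷ LR.
Posterior odds = 0.351/(1−0.351) = 0.5408. LR = 0.87/0.33 = 2.6364.
Prior odds = 0.5408/2.6364 = 0.2051, so P(S) = 0.2051/(1+0.2051) ≈ 0.17.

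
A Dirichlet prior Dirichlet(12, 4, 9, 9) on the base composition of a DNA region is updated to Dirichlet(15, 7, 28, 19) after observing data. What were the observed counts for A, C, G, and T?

For a Dirichlet(α) prior with multinomial counts c, the posterior is Dirichlet(α + c) componentwise.
Counts are posterior − prior componentwise: 15−12=3, 7−4=3, 28−9=19, 19−9=10.

counts (3, 3, 19, 10)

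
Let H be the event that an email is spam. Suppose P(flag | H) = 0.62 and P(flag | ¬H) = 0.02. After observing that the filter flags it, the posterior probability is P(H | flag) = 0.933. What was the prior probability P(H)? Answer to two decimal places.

Bayes' rule in odds form gives O(H|E) = O(H)·[P(E|H)/P(E|¬H)], hence O(H) = O(H|E)/LR.
Posterior odds = 0.933/(1−0.933) = 13.9254. LR = 0.62/0.02 = 31.0000.
Prior odds = 13.9254/31.0000 = 0.4492, so P(H) = 0.4492/(1+0.4492) ≈ 0.31.

P(H) = 0.31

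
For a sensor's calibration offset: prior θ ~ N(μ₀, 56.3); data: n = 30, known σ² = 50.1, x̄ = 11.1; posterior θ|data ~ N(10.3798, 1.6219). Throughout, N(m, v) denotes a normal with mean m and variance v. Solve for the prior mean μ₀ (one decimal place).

The posterior mean is a precision-weighted average: μ_n = (τ₀μ₀ + τ_data·x̄)/(τ₀+τ_data), with τ₀=1/σ₀² and τ_data=n/σ².
Here τ₀ = 1/56.3 = 0.017762 and τ_data = 30/50.1 = 0.598802, so τ_n = 0.616564.
Rearranging for μ₀: μ₀ = (μ_n·τ_n − τ_data·x̄)/τ₀ = (10.3798·0.616564 − 0.598802·11.1) / 0.017762 = -0.246891/0.017762 ≈ -13.9.

μ₀ = -13.9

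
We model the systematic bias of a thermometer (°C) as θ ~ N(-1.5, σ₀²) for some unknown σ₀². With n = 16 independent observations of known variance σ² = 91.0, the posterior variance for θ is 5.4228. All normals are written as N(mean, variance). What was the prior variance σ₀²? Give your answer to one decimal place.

For the Normal–Normal model with known σ², precisions add: τ_n = τ₀ + n/σ².
So 1/σ₀² = 1/5.4228 − 16/91.0 = 0.184407 − 0.175824 = 0.008583.
Hence σ₀² = 1/0.008583 ≈ 116.5.

σ₀² = 116.5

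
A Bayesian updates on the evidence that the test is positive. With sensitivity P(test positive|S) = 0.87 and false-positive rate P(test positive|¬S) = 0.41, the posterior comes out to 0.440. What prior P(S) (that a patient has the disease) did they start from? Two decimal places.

P(S) = 0.27

Bayes' rule in odds form gives O(S|E) = O(S)·[P(E|S)/P(E|¬S)], hence O(S) = O(S|E)/LR.
Posterior odds = 0.440/(1−0.440) = 0.7857. LR = 0.87/0.41 = 2.1220.
Prior odds = 0.7857/2.1220 = 0.3703, so P(S) = 0.3703/(1+0.3703) ≈ 0.27.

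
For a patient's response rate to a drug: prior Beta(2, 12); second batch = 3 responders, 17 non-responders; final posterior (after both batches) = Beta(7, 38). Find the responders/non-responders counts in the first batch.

2 responders and 9 non-responders

Sequential conjugate updates are equivalent to a single update on the pooled data, so total successes = posterior α − prior α and total failures = posterior β − prior β.
Total across both batches: 7−2=5 responders, 38−12=26 non-responders.
Subtract the second batch: 5−3=2 responders and 26−17=9 non-responders.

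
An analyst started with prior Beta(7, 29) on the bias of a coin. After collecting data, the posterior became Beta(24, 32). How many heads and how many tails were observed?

17 heads and 3 tails

Under Beta–binomial conjugacy the posterior parameters are (a+s, b+f).
So s = 24 − 7 = 17 and f = 32 − 29 = 3.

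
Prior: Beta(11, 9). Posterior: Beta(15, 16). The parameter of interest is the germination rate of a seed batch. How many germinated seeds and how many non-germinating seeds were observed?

A Beta(a, b) prior with s successes and f failures in binomial data gives a Beta(a+s, b+f) posterior.
So s = 15 − 11 = 4 and f = 16 − 9 = 7.

4 germinated seeds and 7 non-germinating seeds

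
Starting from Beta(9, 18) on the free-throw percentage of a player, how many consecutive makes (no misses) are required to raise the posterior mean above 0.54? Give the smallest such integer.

k = 13

After k makes and 0 misses the posterior is Beta(9+k, 18), with mean (9+k)/(9+18+k).
Set (9+k)/(27+k) > 0.54 and solve: k > (0.54·27 − 9)/(1 − 0.54) = 12.130.
The smallest integer exceeding 12.130 is 13, and checking k=13: (22)/(40) = 0.5500 > 0.54.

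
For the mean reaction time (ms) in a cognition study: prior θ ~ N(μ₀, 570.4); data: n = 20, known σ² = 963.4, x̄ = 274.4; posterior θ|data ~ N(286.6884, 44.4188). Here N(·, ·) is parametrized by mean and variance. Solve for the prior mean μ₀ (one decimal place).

With known observation variance, the Normal–Normal posterior has precision τ_n = τ₀ + n/σ² and mean μ_n = (τ₀μ₀ + (n/σ²)x̄)/τ_n.
Here τ₀ = 1/570.4 = 0.001753 and τ_data = 20/963.4 = 0.020760, so τ_n = 0.022513.
Rearranging for μ₀: μ₀ = (μ_n·τ_n − τ_data·x̄)/τ₀ = (286.6884·0.022513 − 0.020760·274.4) / 0.001753 = 0.757672/0.001753 ≈ 432.2.

μ₀ = 432.2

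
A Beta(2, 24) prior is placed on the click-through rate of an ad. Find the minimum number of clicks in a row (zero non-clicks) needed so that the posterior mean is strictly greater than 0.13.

k = 2

After k clicks and 0 non-clicks the posterior is Beta(2+k, 24), with mean (2+k)/(2+24+k).
Set (2+k)/(26+k) > 0.13 and solve: k > (0.13·26 − 2)/(1 − 0.13) = 1.586.
The smallest integer exceeding 1.586 is 2, and checking k=2: (4)/(28) = 0.1429 > 0.13.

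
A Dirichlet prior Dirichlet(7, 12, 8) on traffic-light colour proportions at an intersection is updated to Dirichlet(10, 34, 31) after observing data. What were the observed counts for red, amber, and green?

For a Dirichlet(α) prior with multinomial counts c, the posterior is Dirichlet(α + c) componentwise.
Counts are posterior − prior componentwise: 10−7=3, 34−12=22, 31−8=23.

counts (3, 22, 23)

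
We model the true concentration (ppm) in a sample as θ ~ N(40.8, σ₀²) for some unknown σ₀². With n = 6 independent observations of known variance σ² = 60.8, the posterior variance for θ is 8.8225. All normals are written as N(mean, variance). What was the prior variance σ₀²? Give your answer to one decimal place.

σ₀² = 68.2

For the Normal–Normal model with known σ², precisions add: τ_n = τ₀ + n/σ².
So 1/σ₀² = 1/8.8225 − 6/60.8 = 0.113347 − 0.098684 = 0.014663.
Hence σ₀² = 1/0.014663 ≈ 68.2.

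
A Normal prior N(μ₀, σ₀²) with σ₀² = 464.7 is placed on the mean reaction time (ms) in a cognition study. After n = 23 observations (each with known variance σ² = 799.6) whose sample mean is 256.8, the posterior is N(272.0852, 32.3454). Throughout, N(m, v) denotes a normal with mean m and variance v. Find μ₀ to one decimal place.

μ₀ = 476.4

With known observation variance, the Normal–Normal posterior has precision τ_n = τ₀ + n/σ² and mean μ_n = (τ₀μ₀ + (n/σ²)x̄)/τ_n.
Here τ₀ = 1/464.7 = 0.002152 and τ_data = 23/799.6 = 0.028764, so τ_n = 0.030916.
Rearranging for μ₀: μ₀ = (μ_n·τ_n − τ_data·x̄)/τ₀ = (272.0852·0.030916 − 0.028764·256.8) / 0.002152 = 1.025191/0.002152 ≈ 476.4.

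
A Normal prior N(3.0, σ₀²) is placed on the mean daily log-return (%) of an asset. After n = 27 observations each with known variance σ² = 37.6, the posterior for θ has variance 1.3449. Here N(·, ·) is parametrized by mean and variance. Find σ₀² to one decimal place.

For the Normal–Normal model with known σ², precisions add: τ_n = τ₀ + n/σ².
So 1/σ₀² = 1/1.3449 − 27/37.6 = 0.743550 − 0.718085 = 0.025465.
Hence σ₀² = 1/0.025465 ≈ 39.3.

σ₀² = 39.3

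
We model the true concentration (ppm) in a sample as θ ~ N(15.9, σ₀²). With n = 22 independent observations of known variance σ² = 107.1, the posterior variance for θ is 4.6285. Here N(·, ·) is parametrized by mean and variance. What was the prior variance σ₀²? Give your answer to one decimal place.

For the Normal–Normal model with known σ², precisions add: τ_n = τ₀ + n/σ².
So 1/σ₀² = 1/4.6285 − 22/107.1 = 0.216053 − 0.205415 = 0.010638.
Hence σ₀² = 1/0.010638 ≈ 94.0.

σ₀² = 94.0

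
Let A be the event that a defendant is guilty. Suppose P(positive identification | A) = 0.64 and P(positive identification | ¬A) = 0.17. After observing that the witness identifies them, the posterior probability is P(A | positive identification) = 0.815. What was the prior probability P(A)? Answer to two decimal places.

In odds form, posterior odds = prior odds × likelihood ratio, so prior odds = posterior odds ÷ LR.
Posterior odds = 0.815/(1−0.815) = 4.4054. LR = 0.64/0.17 = 3.7647.
Prior odds = 4.4054/3.7647 = 1.1702, so P(A) = 1.1702/(1+1.1702) ≈ 0.54.

P(A) = 0.54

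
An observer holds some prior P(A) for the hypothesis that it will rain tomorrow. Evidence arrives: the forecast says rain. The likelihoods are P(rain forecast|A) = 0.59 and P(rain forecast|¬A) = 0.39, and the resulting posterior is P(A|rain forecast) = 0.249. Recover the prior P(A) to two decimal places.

P(A) = 0.18

In odds form, posterior odds = prior odds × likelihood ratio, so prior odds = posterior odds ÷ LR.
Posterior odds = 0.249/(1−0.249) = 0.3316. LR = 0.59/0.39 = 1.5128.
Prior odds = 0.3316/1.5128 = 0.2192, so P(A) = 0.2192/(1+0.2192) ≈ 0.18.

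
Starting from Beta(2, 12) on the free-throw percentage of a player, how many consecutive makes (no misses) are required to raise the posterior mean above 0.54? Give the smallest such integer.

After k makes and 0 misses the posterior is Beta(2+k, 12), with mean (2+k)/(2+12+k).
Set (2+k)/(14+k) > 0.54 and solve: k > (0.54·14 − 2)/(1 − 0.54) = 12.087.
The smallest integer exceeding 12.087 is 13.

k = 13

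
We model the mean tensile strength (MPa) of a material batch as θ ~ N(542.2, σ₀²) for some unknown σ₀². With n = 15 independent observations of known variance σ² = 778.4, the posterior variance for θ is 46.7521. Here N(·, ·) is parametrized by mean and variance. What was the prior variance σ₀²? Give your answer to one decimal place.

Posterior precision equals prior precision plus data precision: 1/σ_n² = 1/σ₀² + n/σ².
So 1/σ₀² = 1/46.7521 − 15/778.4 = 0.021389 − 0.019270 = 0.002119.
Hence σ₀² = 1/0.002119 ≈ 471.9.

σ₀² = 471.9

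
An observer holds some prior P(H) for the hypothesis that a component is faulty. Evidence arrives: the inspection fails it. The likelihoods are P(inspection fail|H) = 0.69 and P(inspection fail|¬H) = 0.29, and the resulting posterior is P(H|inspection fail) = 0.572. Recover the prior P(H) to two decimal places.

In odds form, posterior odds = prior odds × likelihood ratio, so prior odds = posterior odds ÷ LR.
Posterior odds = 0.572/(1−0.572) = 1.3364. LR = 0.69/0.29 = 2.3793.
Prior odds = 1.3364/2.3793 = 0.5617, so P(H) = 0.5617/(1+0.5617) ≈ 0.36.

P(H) = 0.36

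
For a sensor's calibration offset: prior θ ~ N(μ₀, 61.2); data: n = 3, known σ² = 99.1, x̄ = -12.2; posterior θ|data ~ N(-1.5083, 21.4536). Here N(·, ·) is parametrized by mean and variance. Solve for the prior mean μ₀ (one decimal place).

The posterior mean is a precision-weighted average: μ_n = (τ₀μ₀ + τ_data·x̄)/(τ₀+τ_data), with τ₀=1/σ₀² and τ_data=n/σ².
Here τ₀ = 1/61.2 = 0.016340 and τ_data = 3/99.1 = 0.030272, so τ_n = 0.046612.
Rearranging for μ₀: μ₀ = (μ_n·τ_n − τ_data·x̄)/τ₀ = (-1.5083·0.046612 − 0.030272·-12.2) / 0.016340 = 0.299014/0.016340 ≈ 18.3.

μ₀ = 18.3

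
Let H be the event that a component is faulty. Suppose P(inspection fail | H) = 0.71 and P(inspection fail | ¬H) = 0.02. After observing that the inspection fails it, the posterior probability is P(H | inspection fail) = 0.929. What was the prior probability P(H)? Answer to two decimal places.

P(H) = 0.27

Bayes' rule in odds form gives O(H|E) = O(H)·[P(E|H)/P(E|¬H)], hence O(H) = O(H|E)/LR.
Posterior odds = 0.929/(1−0.929) = 13.0845. LR = 0.71/0.02 = 35.5000.
Prior odds = 13.0845/35.5000 = 0.3686, so P(H) = 0.3686/(1+0.3686) ≈ 0.27.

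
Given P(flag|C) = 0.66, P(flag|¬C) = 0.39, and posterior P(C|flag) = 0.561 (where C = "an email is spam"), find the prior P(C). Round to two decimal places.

Bayes' rule in odds form gives O(C|E) = O(C)·[P(E|C)/P(E|¬C)], hence O(C) = O(C|E)/LR.
Posterior odds = 0.561/(1−0.561) = 1.2779. LR = 0.66/0.39 = 1.6923.
Prior odds = 1.2779/1.6923 = 0.7551, so P(C) = 0.7551/(1+0.7551) ≈ 0.43.

P(C) = 0.43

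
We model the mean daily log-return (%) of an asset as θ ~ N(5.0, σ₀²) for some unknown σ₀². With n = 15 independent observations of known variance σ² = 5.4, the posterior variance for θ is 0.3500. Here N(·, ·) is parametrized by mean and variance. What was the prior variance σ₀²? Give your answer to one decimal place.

Posterior precision equals prior precision plus data precision: 1/σ_n² = 1/σ₀² + n/σ².
So 1/σ₀² = 1/0.3500 − 15/5.4 = 2.857143 − 2.777778 = 0.079365.
Hence σ₀² = 1/0.079365 ≈ 12.6.

σ₀² = 12.6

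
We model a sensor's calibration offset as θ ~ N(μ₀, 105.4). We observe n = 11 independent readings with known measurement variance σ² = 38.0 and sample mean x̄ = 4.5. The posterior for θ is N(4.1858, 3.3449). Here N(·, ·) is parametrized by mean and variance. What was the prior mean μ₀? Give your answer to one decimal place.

μ₀ = -5.4

The posterior mean is a precision-weighted average: μ_n = (τ₀μ₀ + τ_data·x̄)/(τ₀+τ_data), with τ₀=1/σ₀² and τ_data=n/σ².
Here τ₀ = 1/105.4 = 0.009488 and τ_data = 11/38.0 = 0.289474, so τ_n = 0.298962.
Rearranging for μ₀: μ₀ = (μ_n·τ_n − τ_data·x̄)/τ₀ = (4.1858·0.298962 − 0.289474·4.5) / 0.009488 = -0.051238/0.009488 ≈ -5.4.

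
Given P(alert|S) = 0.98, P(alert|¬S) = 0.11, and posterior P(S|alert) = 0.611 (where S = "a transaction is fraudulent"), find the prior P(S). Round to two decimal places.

Bayes' rule in odds form gives O(S|E) = O(S)·[P(E|S)/P(E|¬S)], hence O(S) = O(S|E)/LR.
Posterior odds = 0.611/(1−0.611) = 1.5707. LR = 0.98/0.11 = 8.9091.
Prior odds = 1.5707/8.9091 = 0.1763, so P(S) = 0.1763/(1+0.1763) ≈ 0.15.

P(S) = 0.15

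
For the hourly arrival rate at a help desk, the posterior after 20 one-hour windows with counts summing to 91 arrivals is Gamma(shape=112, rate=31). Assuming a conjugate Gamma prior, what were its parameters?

A Gamma(α, β) prior (rate parametrization) on a Poisson rate with n observations summing to S gives posterior Gamma(α+S, β+n).
So α = 112 − 91 = 21 and β = 31 − 20 = 11.

Gamma(shape=21, rate=11)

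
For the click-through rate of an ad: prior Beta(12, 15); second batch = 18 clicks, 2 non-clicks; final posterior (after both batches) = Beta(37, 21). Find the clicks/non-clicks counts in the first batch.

7 clicks and 4 non-clicks

Sequential conjugate updates are equivalent to a single update on the pooled data, so total successes = posterior α − prior α and total failures = posterior β − prior β.
Total across both batches: 37−12=25 clicks, 21−15=6 non-clicks.
Subtract the second batch: 25−18=7 clicks and 6−2=4 non-clicks.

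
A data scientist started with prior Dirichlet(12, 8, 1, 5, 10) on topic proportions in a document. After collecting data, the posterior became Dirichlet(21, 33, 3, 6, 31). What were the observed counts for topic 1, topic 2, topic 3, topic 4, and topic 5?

counts (9, 25, 2, 1, 21)

For a Dirichlet(α) prior with multinomial counts c, the posterior is Dirichlet(α + c) componentwise.
Counts are posterior − prior componentwise: 21−12=9, 33−8=25, 3−1=2, 6−5=1, 31−10=21.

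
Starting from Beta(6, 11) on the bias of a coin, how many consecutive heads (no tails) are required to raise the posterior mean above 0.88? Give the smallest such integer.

After k heads and 0 tails the posterior is Beta(6+k, 11), with mean (6+k)/(6+11+k).
Set (6+k)/(17+k) > 0.88 and solve: k > (0.88·17 − 6)/(1 − 0.88) = 74.667.
The smallest integer exceeding 74.667 is 75, and checking k=75: (81)/(92) = 0.8804 > 0.88.

k = 75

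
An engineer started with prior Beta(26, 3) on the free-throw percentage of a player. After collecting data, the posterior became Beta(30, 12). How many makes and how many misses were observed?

A Beta(α, β) prior with s successes and f failures in binomial data gives a Beta(α+s, β+f) posterior.
Match parameters: s=30−26=4, f=12−3=9.

4 makes and 9 misses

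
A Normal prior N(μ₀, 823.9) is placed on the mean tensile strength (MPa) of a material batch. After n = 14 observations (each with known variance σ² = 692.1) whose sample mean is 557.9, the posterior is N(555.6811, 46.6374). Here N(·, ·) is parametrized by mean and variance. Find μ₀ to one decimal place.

μ₀ = 518.7

The posterior mean is a precision-weighted average: μ_n = (τ₀μ₀ + τ_data·x̄)/(τ₀+τ_data), with τ₀=1/σ₀² and τ_data=n/σ².
Here τ₀ = 1/823.9 = 0.001214 and τ_data = 14/692.1 = 0.020228, so τ_n = 0.021442.
Rearranging for μ₀: μ₀ = (μ_n·τ_n − τ_data·x̄)/τ₀ = (555.6811·0.021442 − 0.020228·557.9) / 0.001214 = 0.629713/0.001214 ≈ 518.7.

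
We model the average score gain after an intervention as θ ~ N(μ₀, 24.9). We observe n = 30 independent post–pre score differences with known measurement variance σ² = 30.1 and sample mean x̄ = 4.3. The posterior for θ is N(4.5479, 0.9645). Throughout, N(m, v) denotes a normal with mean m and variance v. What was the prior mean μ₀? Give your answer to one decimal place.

With known observation variance, the Normal–Normal posterior has precision τ_n = τ₀ + n/σ² and mean μ_n = (τ₀μ₀ + (n/σ²)x̄)/τ_n.
Here τ₀ = 1/24.9 = 0.040161 and τ_data = 30/30.1 = 0.996678, so τ_n = 1.036839.
Rearranging for μ₀: μ₀ = (μ_n·τ_n − τ_data·x̄)/τ₀ = (4.5479·1.036839 − 0.996678·4.3) / 0.040161 = 0.429725/0.040161 ≈ 10.7.

μ₀ = 10.7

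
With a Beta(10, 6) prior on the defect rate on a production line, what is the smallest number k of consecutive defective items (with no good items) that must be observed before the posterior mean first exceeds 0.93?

After k defective items and 0 good items the posterior is Beta(10+k, 6), with mean (10+k)/(10+6+k).
Set (10+k)/(16+k) > 0.93 and solve: k > (0.93·16 − 10)/(1 − 0.93) = 69.714.
The smallest integer exceeding 69.714 is 70.

k = 70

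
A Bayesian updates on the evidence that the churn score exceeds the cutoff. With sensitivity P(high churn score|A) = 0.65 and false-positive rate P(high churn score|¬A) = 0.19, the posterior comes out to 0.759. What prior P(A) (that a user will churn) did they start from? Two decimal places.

P(A) = 0.48

In odds form, posterior odds = prior odds × likelihood ratio, so prior odds = posterior odds ÷ LR.
Posterior odds = 0.759/(1−0.759) = 3.1494. LR = 0.65/0.19 = 3.4211.
Prior odds = 3.1494/3.4211 = 0.9206, so P(A) = 0.9206/(1+0.9206) ≈ 0.48.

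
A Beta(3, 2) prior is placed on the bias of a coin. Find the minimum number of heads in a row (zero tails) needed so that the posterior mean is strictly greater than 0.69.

After k heads and 0 tails the posterior is Beta(3+k, 2), with mean (3+k)/(3+2+k).
Set (3+k)/(5+k) > 0.69 and solve: k > (0.69·5 − 3)/(1 − 0.69) = 1.452.
The smallest integer exceeding 1.452 is 2.

k = 2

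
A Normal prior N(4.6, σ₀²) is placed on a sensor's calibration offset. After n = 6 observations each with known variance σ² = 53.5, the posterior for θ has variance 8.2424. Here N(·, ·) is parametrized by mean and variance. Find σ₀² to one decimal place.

σ₀² = 109.0

Posterior precision equals prior precision plus data precision: 1/σ_n² = 1/σ₀² + n/σ².
So 1/σ₀² = 1/8.2424 − 6/53.5 = 0.121324 − 0.112150 = 0.009174.
Hence σ₀² = 1/0.009174 ≈ 109.0.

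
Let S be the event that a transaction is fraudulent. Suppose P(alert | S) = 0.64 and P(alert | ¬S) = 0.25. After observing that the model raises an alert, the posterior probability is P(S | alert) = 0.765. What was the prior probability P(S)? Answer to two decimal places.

P(S) = 0.56

Bayes' rule in odds form gives O(S|E) = O(S)·[P(E|S)/P(E|¬S)], hence O(S) = O(S|E)/LR.
Posterior odds = 0.765/(1−0.765) = 3.2553. LR = 0.64/0.25 = 2.5600.
Prior odds = 3.2553/2.5600 = 1.2716, so P(S) = 1.2716/(1+1.2716) ≈ 0.56.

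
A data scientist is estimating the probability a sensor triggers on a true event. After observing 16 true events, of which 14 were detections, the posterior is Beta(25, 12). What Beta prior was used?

Beta is conjugate to the binomial likelihood: posterior = Beta(α+s, β+f).
So α = 25 − 14 = 11 and β = 12 − 2 = 10.

Beta(11, 10)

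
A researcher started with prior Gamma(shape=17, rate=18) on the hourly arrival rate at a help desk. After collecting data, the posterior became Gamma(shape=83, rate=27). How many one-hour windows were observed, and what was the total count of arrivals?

n = 9 one-hour windows with total 66 arrivals

A Gamma(α, β) prior (rate parametrization) on a Poisson rate with n observations summing to S gives posterior Gamma(α+S, β+n).
Matching: Σxᵢ = 83 − 17 = 66 and n = 27 − 18 = 9.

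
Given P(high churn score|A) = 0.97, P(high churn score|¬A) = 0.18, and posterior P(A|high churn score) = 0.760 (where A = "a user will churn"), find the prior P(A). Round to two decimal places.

In odds form, posterior odds = prior odds × likelihood ratio, so prior odds = posterior odds ÷ LR.
Posterior odds = 0.760/(1−0.760) = 3.1667. LR = 0.97/0.18 = 5.3889.
Prior odds = 3.1667/5.3889 = 0.5876, so P(A) = 0.5876/(1+0.5876) ≈ 0.37.

P(A) = 0.37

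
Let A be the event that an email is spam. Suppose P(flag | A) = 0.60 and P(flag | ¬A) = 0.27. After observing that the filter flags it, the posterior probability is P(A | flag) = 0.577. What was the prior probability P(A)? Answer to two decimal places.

P(A) = 0.38

Bayes' rule in odds form gives O(A|E) = O(A)·[P(E|A)/P(E|¬A)], hence O(A) = O(A|E)/LR.
Posterior odds = 0.577/(1−0.577) = 1.3641. LR = 0.60/0.27 = 2.2222.
Prior odds = 1.3641/2.2222 = 0.6139, so P(A) = 0.6139/(1+0.6139) ≈ 0.38.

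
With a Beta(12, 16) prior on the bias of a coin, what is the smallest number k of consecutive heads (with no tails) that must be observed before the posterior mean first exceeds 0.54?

k = 7

After k heads and 0 tails the posterior is Beta(12+k, 16), with mean (12+k)/(12+16+k).
Set (12+k)/(28+k) > 0.54 and solve: k > (0.54·28 − 12)/(1 − 0.54) = 6.783.
The smallest integer exceeding 6.783 is 7, and checking k=7: (19)/(35) = 0.5429 > 0.54.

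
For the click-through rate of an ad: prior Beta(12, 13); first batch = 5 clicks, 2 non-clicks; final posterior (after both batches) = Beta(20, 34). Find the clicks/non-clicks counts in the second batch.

3 clicks and 19 non-clicks

Sequential conjugate updates are equivalent to a single update on the pooled data, so total successes = posterior α − prior α and total failures = posterior β − prior β.
Total across both batches: 20−12=8 clicks, 34−13=21 non-clicks.
Subtract the first batch: 8−5=3 clicks and 21−2=19 non-clicks.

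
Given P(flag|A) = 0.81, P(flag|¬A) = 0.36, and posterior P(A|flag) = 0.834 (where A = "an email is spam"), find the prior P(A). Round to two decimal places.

P(A) = 0.69

In odds form, posterior odds = prior odds × likelihood ratio, so prior odds = posterior odds ÷ LR.
Posterior odds = 0.834/(1−0.834) = 5.0241. LR = 0.81/0.36 = 2.2500.
Prior odds = 5.0241/2.2500 = 2.2329, so P(A) = 2.2329/(1+2.2329) ≈ 0.69.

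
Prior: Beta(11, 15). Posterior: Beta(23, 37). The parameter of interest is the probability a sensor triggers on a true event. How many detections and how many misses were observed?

Under Beta–binomial conjugacy the posterior parameters are (α+s, β+f).
So s = 23 − 11 = 12 and f = 37 − 15 = 22.

12 detections and 22 misses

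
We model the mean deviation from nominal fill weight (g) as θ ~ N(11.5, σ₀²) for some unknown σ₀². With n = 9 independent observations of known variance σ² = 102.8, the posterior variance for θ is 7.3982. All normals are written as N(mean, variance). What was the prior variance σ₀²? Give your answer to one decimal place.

For the Normal–Normal model with known σ², precisions add: τ_n = τ₀ + n/σ².
So 1/σ₀² = 1/7.3982 − 9/102.8 = 0.135168 − 0.087549 = 0.047619.
Hence σ₀² = 1/0.047619 ≈ 21.0.

σ₀² = 21.0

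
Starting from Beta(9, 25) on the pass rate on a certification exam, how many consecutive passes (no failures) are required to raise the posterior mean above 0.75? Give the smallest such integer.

After k passes and 0 failures the posterior is Beta(9+k, 25), with mean (9+k)/(9+25+k).
Set (9+k)/(34+k) > 0.75 and solve: k > (0.75·34 − 9)/(1 − 0.75) = 66.000.
The smallest integer exceeding 66.000 is 67.

k = 67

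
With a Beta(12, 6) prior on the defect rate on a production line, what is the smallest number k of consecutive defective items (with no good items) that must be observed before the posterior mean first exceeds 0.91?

After k defective items and 0 good items the posterior is Beta(12+k, 6), with mean (12+k)/(12+6+k).
Set (12+k)/(18+k) > 0.91 and solve: k > (0.91·18 − 12)/(1 − 0.91) = 48.667.
The smallest integer exceeding 48.667 is 49, and checking k=49: (61)/(67) = 0.9104 > 0.91.

k = 49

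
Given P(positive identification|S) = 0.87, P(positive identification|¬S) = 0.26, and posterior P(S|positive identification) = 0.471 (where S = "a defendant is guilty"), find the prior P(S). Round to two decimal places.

P(S) = 0.21

Bayes' rule in odds form gives O(S|E) = O(S)·[P(E|S)/P(E|¬S)], hence O(S) = O(S|E)/LR.
Posterior odds = 0.471/(1−0.471) = 0.8904. LR = 0.87/0.26 = 3.3462.
Prior odds = 0.8904/3.3462 = 0.2661, so P(S) = 0.2661/(1+0.2661) ≈ 0.21.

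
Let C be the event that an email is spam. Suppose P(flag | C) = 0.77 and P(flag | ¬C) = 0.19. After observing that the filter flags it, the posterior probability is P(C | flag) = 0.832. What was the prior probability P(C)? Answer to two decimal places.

In odds form, posterior odds = prior odds × likelihood ratio, so prior odds = posterior odds ÷ LR.
Posterior odds = 0.832/(1−0.832) = 4.9524. LR = 0.77/0.19 = 4.0526.
Prior odds = 4.9524/4.0526 = 1.2220, so P(C) = 1.2220/(1+1.2220) ≈ 0.55.

P(C) = 0.55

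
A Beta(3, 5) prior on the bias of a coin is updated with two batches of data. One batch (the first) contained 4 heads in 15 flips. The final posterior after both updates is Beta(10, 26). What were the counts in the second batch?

3 heads and 10 tails

Because Beta–binomial updating is additive in the counts, the combined data contributed (α_post−α_prior, β_post−β_prior) successes and failures.
Total across both batches: 10−3=7 heads, 26−5=21 tails.
Subtract the first batch: 7−4=3 heads and 21−11=10 tails.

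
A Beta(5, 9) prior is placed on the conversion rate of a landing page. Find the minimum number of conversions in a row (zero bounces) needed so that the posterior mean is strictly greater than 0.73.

After k conversions and 0 bounces the posterior is Beta(5+k, 9), with mean (5+k)/(5+9+k).
Set (5+k)/(14+k) > 0.73 and solve: k > (0.73·14 − 5)/(1 − 0.73) = 19.333.
The smallest integer exceeding 19.333 is 20, and checking k=20: (25)/(34) = 0.7353 > 0.73.

k = 20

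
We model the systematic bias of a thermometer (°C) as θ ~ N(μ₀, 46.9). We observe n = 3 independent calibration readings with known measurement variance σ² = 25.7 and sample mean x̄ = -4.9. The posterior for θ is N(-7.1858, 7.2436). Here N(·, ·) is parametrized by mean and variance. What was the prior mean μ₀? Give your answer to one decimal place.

μ₀ = -19.7

The posterior mean is a precision-weighted average: μ_n = (τ₀μ₀ + τ_data·x̄)/(τ₀+τ_data), with τ₀=1/σ₀² and τ_data=n/σ².
Here τ₀ = 1/46.9 = 0.021322 and τ_data = 3/25.7 = 0.116732, so τ_n = 0.138054.
Rearranging for μ₀: μ₀ = (μ_n·τ_n − τ_data·x̄)/τ₀ = (-7.1858·0.138054 − 0.116732·-4.9) / 0.021322 = -0.420042/0.021322 ≈ -19.7.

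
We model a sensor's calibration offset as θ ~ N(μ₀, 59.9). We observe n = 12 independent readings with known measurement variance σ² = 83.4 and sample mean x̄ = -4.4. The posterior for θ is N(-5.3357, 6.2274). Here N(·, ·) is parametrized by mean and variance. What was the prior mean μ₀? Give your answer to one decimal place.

μ₀ = -13.4

The posterior mean is a precision-weighted average: μ_n = (τ₀μ₀ + τ_data·x̄)/(τ₀+τ_data), with τ₀=1/σ₀² and τ_data=n/σ².
Here τ₀ = 1/59.9 = 0.016694 and τ_data = 12/83.4 = 0.143885, so τ_n = 0.160579.
Rearranging for μ₀: μ₀ = (μ_n·τ_n − τ_data·x̄)/τ₀ = (-5.3357·0.160579 − 0.143885·-4.4) / 0.016694 = -0.223707/0.016694 ≈ -13.4.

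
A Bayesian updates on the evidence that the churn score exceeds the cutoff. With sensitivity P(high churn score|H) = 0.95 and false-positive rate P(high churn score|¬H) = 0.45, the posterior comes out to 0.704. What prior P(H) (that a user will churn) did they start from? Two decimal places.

P(H) = 0.53

Bayes' rule in odds form gives O(H|E) = O(H)·[P(E|H)/P(E|¬H)], hence O(H) = O(H|E)/LR.
Posterior odds = 0.704/(1−0.704) = 2.3784. LR = 0.95/0.45 = 2.1111.
Prior odds = 2.3784/2.1111 = 1.1266, so P(H) = 1.1266/(1+1.1266) ≈ 0.53.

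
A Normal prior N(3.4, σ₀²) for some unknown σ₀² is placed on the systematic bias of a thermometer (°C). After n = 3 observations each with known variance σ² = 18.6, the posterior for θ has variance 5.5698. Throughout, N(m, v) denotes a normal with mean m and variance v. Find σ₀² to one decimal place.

σ₀² = 54.8

For the Normal–Normal model with known σ², precisions add: τ_n = τ₀ + n/σ².
So 1/σ₀² = 1/5.5698 − 3/18.6 = 0.179540 − 0.161290 = 0.018250.
Hence σ₀² = 1/0.018250 ≈ 54.8.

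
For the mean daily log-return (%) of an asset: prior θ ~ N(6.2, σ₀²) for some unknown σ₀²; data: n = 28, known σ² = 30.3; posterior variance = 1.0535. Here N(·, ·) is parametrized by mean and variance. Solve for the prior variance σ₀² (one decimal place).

σ₀² = 39.8

Posterior precision equals prior precision plus data precision: 1/σ_n² = 1/σ₀² + n/σ².
So 1/σ₀² = 1/1.0535 − 28/30.3 = 0.949217 − 0.924092 = 0.025125.
Hence σ₀² = 1/0.025125 ≈ 39.8.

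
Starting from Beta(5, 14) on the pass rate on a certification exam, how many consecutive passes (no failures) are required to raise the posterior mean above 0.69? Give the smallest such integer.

After k passes and 0 failures the posterior is Beta(5+k, 14), with mean (5+k)/(5+14+k).
Set (5+k)/(19+k) > 0.69 and solve: k > (0.69·19 − 5)/(1 − 0.69) = 26.161.
The smallest integer exceeding 26.161 is 27, and checking k=27: (32)/(46) = 0.6957 > 0.69.

k = 27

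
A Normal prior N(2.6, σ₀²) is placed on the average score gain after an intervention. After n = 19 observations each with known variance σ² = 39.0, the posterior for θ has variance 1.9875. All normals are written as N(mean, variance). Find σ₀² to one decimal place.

σ₀² = 62.6

Posterior precision equals prior precision plus data precision: 1/σ_n² = 1/σ₀² + n/σ².
So 1/σ₀² = 1/1.9875 − 19/39.0 = 0.503145 − 0.487179 = 0.015966.
Hence σ₀² = 1/0.015966 ≈ 62.6.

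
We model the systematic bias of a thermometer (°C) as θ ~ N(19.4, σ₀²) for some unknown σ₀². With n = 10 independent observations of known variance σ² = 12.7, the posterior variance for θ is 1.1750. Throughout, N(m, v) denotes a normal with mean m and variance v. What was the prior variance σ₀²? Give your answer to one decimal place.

σ₀² = 15.7

Posterior precision equals prior precision plus data precision: 1/σ_n² = 1/σ₀² + n/σ².
So 1/σ₀² = 1/1.1750 − 10/12.7 = 0.851064 − 0.787402 = 0.063662.
Hence σ₀² = 1/0.063662 ≈ 15.7.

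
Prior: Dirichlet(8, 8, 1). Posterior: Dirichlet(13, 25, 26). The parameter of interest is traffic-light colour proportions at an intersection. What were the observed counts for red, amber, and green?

counts (5, 17, 25)

For a Dirichlet(α) prior with multinomial counts c, the posterior is Dirichlet(α + c) componentwise.
Counts are posterior − prior componentwise: 13−8=5, 25−8=17, 26−1=25.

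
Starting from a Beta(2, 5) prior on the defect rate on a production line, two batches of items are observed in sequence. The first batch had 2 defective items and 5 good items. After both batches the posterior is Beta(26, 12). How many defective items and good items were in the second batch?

22 defective items and 2 good items

Because Beta–binomial updating is additive in the counts, the combined data contributed (α_post−α_prior, β_post−β_prior) successes and failures.
Total across both batches: 26−2=24 defective items, 12−5=7 good items.
Subtract the first batch: 24−2=22 defective items and 7−5=2 good items.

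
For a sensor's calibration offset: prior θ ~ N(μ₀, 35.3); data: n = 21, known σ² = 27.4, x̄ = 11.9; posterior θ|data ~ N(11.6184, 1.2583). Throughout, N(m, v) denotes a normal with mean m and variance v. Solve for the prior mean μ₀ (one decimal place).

The posterior mean is a precision-weighted average: μ_n = (τ₀μ₀ + τ_data·x̄)/(τ₀+τ_data), with τ₀=1/σ₀² and τ_data=n/σ².
Here τ₀ = 1/35.3 = 0.028329 and τ_data = 21/27.4 = 0.766423, so τ_n = 0.794752.
Rearranging for μ₀: μ₀ = (μ_n·τ_n − τ_data·x̄)/τ₀ = (11.6184·0.794752 − 0.766423·11.9) / 0.028329 = 0.113313/0.028329 ≈ 4.0.

μ₀ = 4.0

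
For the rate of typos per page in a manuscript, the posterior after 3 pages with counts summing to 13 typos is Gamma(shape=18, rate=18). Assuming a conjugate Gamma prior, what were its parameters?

Gamma(shape=5, rate=15)

Gamma–Poisson conjugacy: posterior shape = α + Σxᵢ, posterior rate = β + n.
So α = 18 − 13 = 5 and β = 18 − 3 = 15.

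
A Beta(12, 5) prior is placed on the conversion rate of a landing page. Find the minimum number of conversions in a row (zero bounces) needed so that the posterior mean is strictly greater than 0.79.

k = 7

After k conversions and 0 bounces the posterior is Beta(12+k, 5), with mean (12+k)/(12+5+k).
Set (12+k)/(17+k) > 0.79 and solve: k > (0.79·17 − 12)/(1 − 0.79) = 6.810.
The smallest integer exceeding 6.810 is 7, and checking k=7: (19)/(24) = 0.7917 > 0.79.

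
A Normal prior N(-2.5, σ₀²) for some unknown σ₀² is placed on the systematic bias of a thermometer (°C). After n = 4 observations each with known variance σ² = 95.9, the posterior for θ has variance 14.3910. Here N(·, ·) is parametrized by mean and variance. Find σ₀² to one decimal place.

σ₀² = 36.0

Posterior precision equals prior precision plus data precision: 1/σ_n² = 1/σ₀² + n/σ².
So 1/σ₀² = 1/14.3910 − 4/95.9 = 0.069488 − 0.041710 = 0.027778.
Hence σ₀² = 1/0.027778 ≈ 36.0.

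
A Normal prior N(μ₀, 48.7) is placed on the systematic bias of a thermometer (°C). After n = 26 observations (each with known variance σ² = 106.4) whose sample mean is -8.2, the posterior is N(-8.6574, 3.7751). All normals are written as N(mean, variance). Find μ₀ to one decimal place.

μ₀ = -14.1

The posterior mean is a precision-weighted average: μ_n = (τ₀μ₀ + τ_data·x̄)/(τ₀+τ_data), with τ₀=1/σ₀² and τ_data=n/σ².
Here τ₀ = 1/48.7 = 0.020534 and τ_data = 26/106.4 = 0.244361, so τ_n = 0.264895.
Rearranging for μ₀: μ₀ = (μ_n·τ_n − τ_data·x̄)/τ₀ = (-8.6574·0.264895 − 0.244361·-8.2) / 0.020534 = -0.289542/0.020534 ≈ -14.1.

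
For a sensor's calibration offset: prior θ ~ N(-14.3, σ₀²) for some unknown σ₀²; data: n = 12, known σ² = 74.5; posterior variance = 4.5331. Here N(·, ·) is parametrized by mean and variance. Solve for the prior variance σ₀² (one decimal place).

For the Normal–Normal model with known σ², precisions add: τ_n = τ₀ + n/σ².
So 1/σ₀² = 1/4.5331 − 12/74.5 = 0.220600 − 0.161074 = 0.059526.
Hence σ₀² = 1/0.059526 ≈ 16.8.

σ₀² = 16.8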